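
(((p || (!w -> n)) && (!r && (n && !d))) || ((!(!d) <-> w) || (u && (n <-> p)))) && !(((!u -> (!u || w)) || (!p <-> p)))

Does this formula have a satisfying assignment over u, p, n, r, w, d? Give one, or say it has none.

The conjunct !(((!u -> (!u || w)) || (!p <-> p))) is unsatisfiable on its own:
  u=F, p=F, w=F: evaluates to False.
  u=F, p=F, w=T: evaluates to False.
  u=F, p=T, w=F: evaluates to False.
  u=F, p=T, w=T: evaluates to False.
  u=T, p=F, w=F: evaluates to False.
  u=T, p=F, w=T: evaluates to False.
  u=T, p=T, w=F: evaluates to False.
  u=T, p=T, w=T: evaluates to False.
So the whole conjunction is unsatisfiable.

No satisfying assignment exists.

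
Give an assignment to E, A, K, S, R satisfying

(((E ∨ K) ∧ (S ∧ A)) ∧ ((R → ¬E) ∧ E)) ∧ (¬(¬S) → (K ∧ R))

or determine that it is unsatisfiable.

Case E = True: the formula simplifies to ((S ∧ A) ∧ ¬R) ∧ (¬(¬S) → (K ∧ R)).
  R = True: the conjunct ¬R is False.
  R = False: simplifies to (S ∧ A) ∧ ¬S.
    S = True: the conjunct ¬S is False.
    S = False: the conjunct S is False.
Case E = False: the conjunct E is False.
Both cases fail — unsatisfiable.

Unsatisfiable — no assignment works.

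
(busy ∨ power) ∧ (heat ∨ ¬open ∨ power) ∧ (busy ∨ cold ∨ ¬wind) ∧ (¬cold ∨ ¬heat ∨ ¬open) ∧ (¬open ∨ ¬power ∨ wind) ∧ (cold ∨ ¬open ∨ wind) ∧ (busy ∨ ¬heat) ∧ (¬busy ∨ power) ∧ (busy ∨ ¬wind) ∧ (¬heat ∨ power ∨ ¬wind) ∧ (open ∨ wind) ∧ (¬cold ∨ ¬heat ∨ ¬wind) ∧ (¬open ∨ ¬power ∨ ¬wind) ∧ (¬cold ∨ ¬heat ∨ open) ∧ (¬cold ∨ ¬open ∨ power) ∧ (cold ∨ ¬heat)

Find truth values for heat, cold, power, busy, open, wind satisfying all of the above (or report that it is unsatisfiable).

heat = False; cold = True; power = True; busy = True; open = False; wind = True

Set heat = False.
Set cold = True.
Try power = False:
  (busy ∨ power) forces busy = True.
  clause (¬busy ∨ power) is falsified — backtrack.
So power = True.
Set busy = True.
Try open = True:
  (¬open ∨ ¬power ∨ wind) forces wind = True.
  clause (¬open ∨ ¬power ∨ ¬wind) is falsified — backtrack.
So open = False.
  then (open ∨ wind) forces wind = True.
All clauses satisfied.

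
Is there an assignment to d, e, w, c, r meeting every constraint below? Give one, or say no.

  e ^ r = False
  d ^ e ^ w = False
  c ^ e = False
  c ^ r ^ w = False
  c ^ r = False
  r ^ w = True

d=T, e=T, w=F, c=T, r=T

e ^ r = T ^ T = False ✓
d ^ e ^ w = T ^ T ^ F = False ✓
c ^ e = T ^ T = False ✓
c ^ r ^ w = T ^ T ^ F = False ✓
c ^ r = T ^ T = False ✓
r ^ w = T ^ F = True ✓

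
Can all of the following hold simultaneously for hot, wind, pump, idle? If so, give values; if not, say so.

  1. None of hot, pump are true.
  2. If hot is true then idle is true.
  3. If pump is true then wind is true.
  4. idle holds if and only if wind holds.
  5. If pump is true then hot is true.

hot=F; wind=T; pump=F; idle=T

  (1) {hot, pump}: 0 true — none ✓
  (2) hot=F ⇒ idle: vacuous ✓
  (3) pump=F ⇒ wind: vacuous ✓
  (4) idle=T, wind=T — same ✓
  (5) pump=F ⇒ hot: vacuous ✓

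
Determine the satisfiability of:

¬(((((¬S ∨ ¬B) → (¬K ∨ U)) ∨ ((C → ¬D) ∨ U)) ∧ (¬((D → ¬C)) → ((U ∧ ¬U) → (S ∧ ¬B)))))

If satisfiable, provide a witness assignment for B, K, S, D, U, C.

B = True; K = True; S = False; D = True; U = False; C = True

  ¬(((((¬S ∨ ¬B) → (¬K ∨ U)) ∨ ((C → ¬D) ∨ U)) ∧ (¬((D → ¬C)) → ((U ∧ ¬U) → (S ∧ ¬B))))) = True
    (((¬S ∨ ¬B) → (¬K ∨ U)) ∨ ((C → ¬D) ∨ U)) ∧ (¬((D → ¬C)) → ((U ∧ ¬U) → (S ∧ ¬B))) = False
      ((¬S ∨ ¬B) → (¬K ∨ U)) ∨ ((C → ¬D) ∨ U) = False
        (¬S ∨ ¬B) → (¬K ∨ U) = False
          ¬S ∨ ¬B = True
            ¬S = True
            ¬B = False
          ¬K ∨ U = False
            ¬K = False
        (C → ¬D) ∨ U = False
          C → ¬D = False
            ¬D = False
      ¬((D → ¬C)) → ((U ∧ ¬U) → (S ∧ ¬B)) = True
        ¬((D → ¬C)) = True
          D → ¬C = False
            ¬C = False
        (U ∧ ¬U) → (S ∧ ¬B) = True
          U ∧ ¬U = False
            ¬U = True
          S ∧ ¬B = False
            ¬B = False
The formula evaluates to True.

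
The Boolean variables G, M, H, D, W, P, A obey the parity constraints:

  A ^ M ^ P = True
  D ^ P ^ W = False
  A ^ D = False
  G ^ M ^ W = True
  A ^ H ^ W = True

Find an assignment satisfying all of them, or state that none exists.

G: False, M: True, H: True, D: False, W: False, P: False, A: False

A ^ M ^ P = F ^ T ^ F = True ✓
D ^ P ^ W = F ^ F ^ F = False ✓
A ^ D = F ^ F = False ✓
G ^ M ^ W = F ^ T ^ F = True ✓
A ^ H ^ W = F ^ T ^ F = True ✓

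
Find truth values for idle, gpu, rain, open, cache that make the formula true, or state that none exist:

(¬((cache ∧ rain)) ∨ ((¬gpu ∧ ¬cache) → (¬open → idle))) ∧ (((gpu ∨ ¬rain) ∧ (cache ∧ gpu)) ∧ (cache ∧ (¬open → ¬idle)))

idle = False, gpu = True, rain = True, open = True, cache = True

  ¬((cache ∧ rain)) ∨ ((¬gpu ∧ ¬cache) → (¬open → idle)) = True
    ¬((cache ∧ rain)) = False
      cache ∧ rain = True
    (¬gpu ∧ ¬cache) → (¬open → idle) = True
      ¬gpu ∧ ¬cache = False
        ¬gpu = False
        ¬cache = False
      ¬open → idle = True
        ¬open = False
  ((gpu ∨ ¬rain) ∧ (cache ∧ gpu)) ∧ (cache ∧ (¬open → ¬idle)) = True
    (gpu ∨ ¬rain) ∧ (cache ∧ gpu) = True
      gpu ∨ ¬rain = True
        ¬rain = False
      cache ∧ gpu = True
    cache ∧ (¬open → ¬idle) = True
      ¬open → ¬idle = True
        ¬open = False
        ¬idle = True
Both conjuncts True, so the formula holds.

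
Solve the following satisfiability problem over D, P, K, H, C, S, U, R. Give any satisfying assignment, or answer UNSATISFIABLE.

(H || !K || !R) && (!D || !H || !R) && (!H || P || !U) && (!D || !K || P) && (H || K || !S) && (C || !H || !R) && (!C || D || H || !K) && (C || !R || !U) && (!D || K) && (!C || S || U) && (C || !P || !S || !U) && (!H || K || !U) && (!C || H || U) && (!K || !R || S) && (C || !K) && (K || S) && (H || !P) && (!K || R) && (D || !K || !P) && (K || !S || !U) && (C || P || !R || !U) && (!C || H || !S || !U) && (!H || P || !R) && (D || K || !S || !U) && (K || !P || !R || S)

Set D = False.
Set P = True.
  then (H || !P) forces H = True.
  then (D || !K || !P) forces K = False.
  then (!H || K || !U) forces U = False.
  then (K || S) forces S = True.
Set C = True.
Set R = False.
All clauses satisfied.

D=F, P=T, K=F, H=T, C=T, S=T, U=F, R=F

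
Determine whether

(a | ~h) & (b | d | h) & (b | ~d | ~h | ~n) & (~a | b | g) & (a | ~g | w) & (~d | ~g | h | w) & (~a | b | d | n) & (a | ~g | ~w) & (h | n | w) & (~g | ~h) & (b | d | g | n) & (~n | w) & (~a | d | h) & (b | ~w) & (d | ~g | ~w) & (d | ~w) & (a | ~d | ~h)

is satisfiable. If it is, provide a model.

b = True; n = True; w = True; g = True; d = True; h = False; a = True

Set b = True.
Set n = True.
  then (~n | w) forces w = True.
  then (d | ~w) forces d = True.
Set g = True.
  then (a | ~g | ~w) forces a = True.
  then (~g | ~h) forces h = False.
All clauses satisfied.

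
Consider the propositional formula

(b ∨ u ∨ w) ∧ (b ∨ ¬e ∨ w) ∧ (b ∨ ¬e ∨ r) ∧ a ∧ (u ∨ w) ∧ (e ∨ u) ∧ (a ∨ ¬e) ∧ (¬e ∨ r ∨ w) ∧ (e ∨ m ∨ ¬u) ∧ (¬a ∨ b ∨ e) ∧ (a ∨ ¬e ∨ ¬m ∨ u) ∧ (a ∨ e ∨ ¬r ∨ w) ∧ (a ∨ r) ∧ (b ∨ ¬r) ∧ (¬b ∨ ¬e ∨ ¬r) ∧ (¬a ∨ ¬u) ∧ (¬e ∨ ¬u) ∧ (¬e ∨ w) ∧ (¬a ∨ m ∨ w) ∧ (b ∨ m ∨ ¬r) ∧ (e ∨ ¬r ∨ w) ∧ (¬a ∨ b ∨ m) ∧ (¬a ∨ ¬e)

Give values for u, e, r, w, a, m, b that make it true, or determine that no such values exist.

Unsatisfiable — no assignment works.

Case e = True:
  (a) forces a = True.
  Clause (¬a ∨ ¬e) is falsified — contradiction.
Case e = False:
  (a) forces a = True.
  (e ∨ u) forces u = True.
  Clause (¬a ∨ ¬u) is falsified — contradiction.
Both cases fail, so the formula is unsatisfiable.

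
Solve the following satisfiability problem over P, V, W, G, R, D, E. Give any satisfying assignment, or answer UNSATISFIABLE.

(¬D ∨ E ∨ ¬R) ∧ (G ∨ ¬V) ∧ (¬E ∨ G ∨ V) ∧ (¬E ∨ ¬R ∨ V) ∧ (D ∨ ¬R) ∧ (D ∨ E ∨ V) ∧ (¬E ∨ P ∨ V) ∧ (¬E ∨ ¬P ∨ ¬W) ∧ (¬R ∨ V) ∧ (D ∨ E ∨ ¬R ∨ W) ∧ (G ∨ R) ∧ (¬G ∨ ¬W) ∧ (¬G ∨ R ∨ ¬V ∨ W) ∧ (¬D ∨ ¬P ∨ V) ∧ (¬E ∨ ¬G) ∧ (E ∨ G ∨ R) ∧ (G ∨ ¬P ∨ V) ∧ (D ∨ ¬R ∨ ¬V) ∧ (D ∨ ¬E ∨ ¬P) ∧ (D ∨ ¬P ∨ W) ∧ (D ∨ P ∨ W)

P=F; V=F; W=F; G=T; R=F; D=T; E=F

Set P = False.
Set V = False.
  then (¬E ∨ P ∨ V) forces E = False.
  then (¬R ∨ V) forces R = False.
  then (G ∨ R) forces G = True.
  then (¬G ∨ ¬W) forces W = False.
  then (D ∨ P ∨ W) forces D = True.
All clauses satisfied.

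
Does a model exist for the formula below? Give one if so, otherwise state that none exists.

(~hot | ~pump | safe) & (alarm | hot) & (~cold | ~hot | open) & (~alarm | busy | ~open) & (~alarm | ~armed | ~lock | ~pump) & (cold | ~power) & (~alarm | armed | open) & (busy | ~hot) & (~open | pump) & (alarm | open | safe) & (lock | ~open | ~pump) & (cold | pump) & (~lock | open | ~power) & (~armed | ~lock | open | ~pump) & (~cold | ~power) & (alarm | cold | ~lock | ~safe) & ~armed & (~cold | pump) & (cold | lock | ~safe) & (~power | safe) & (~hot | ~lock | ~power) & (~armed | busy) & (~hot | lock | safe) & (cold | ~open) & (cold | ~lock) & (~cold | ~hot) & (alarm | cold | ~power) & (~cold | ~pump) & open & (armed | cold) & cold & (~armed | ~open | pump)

Case cold = True:
  (~cold | ~power) forces power = False.
  (~armed) forces armed = False.
  (~cold | pump) forces pump = True.
  Clause (~cold | ~pump) is falsified — contradiction.
Case cold = False:
  Clause (cold) is falsified — contradiction.
Both cases fail, so the formula is unsatisfiable.

The formula is unsatisfiable.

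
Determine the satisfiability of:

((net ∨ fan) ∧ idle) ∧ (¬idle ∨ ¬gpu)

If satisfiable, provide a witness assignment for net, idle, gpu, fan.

net: True; idle: True; gpu: False; fan: False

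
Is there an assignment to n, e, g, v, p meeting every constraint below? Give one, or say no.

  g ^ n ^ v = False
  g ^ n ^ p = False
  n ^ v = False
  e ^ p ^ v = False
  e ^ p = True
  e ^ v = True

n = True, e = False, g = False, v = True, p = True

g ^ n ^ v = F ^ T ^ T = False ✓
g ^ n ^ p = F ^ T ^ T = False ✓
n ^ v = T ^ T = False ✓
e ^ p ^ v = F ^ T ^ T = False ✓
e ^ p = F ^ T = True ✓
e ^ v = F ^ T = True ✓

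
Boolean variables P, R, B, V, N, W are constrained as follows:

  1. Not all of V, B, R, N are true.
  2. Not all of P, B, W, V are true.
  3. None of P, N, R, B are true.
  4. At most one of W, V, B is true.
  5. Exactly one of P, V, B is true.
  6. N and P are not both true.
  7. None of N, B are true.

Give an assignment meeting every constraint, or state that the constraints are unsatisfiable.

P = False; R = False; B = False; V = True; N = False; W = False

  (1) {V, B, R, N}: 1/4 true — not all ✓
  (2) {P, B, W, V}: 1/4 true — not all ✓
  (3) {P, N, R, B}: 0 true — none ✓
  (4) {W, V, B}: 1 true — at most one ✓
  (5) {P, V, B}: 1 true — exactly one ✓
  (6) N=F, P=F — not both ✓
  (7) {N, B}: 0 true — none ✓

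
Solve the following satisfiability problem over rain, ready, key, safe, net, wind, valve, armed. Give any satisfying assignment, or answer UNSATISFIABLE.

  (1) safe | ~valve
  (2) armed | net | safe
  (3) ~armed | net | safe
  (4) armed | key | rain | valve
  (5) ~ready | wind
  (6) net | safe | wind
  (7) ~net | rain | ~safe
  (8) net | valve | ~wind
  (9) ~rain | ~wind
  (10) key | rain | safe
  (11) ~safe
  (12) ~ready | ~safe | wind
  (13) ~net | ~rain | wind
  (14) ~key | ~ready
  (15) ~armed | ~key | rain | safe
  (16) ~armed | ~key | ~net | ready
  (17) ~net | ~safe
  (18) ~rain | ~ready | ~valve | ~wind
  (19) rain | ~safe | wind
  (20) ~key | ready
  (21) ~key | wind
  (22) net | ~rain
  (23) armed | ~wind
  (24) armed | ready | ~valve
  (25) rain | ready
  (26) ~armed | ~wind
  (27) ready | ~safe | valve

Case rain = True:
  (~rain | ~wind) forces wind = False.
  (~ready | wind) forces ready = False.
  (~safe) forces safe = False.
  (safe | ~valve) forces valve = False.
  (net | safe | wind) forces net = True.
  Clause (~net | ~rain | wind) is falsified — contradiction.
Case rain = False:
  (~safe) forces safe = False.
  (safe | ~valve) forces valve = False.
  (key | rain | safe) forces key = True.
  (~key | ~ready) forces ready = False.
  Clause (~key | ready) is falsified — contradiction.
Both cases fail, so the formula is unsatisfiable.

UNSATISFIABLE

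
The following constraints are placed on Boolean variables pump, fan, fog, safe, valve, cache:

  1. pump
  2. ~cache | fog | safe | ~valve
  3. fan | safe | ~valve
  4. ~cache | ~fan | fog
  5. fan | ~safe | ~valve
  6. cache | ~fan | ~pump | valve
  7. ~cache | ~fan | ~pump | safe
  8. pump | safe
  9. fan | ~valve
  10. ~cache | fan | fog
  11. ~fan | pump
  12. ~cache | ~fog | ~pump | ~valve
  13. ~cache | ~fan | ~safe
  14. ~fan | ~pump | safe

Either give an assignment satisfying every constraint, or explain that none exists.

pump = True; fan = False; fog = False; safe = False; valve = False; cache = False

Unit clause (pump) forces pump = True.
Set fan = False.
  then (fan | ~valve) forces valve = False.
Set fog = False.
  then (~cache | fan | fog) forces cache = False.
Set safe = False.
All clauses satisfied.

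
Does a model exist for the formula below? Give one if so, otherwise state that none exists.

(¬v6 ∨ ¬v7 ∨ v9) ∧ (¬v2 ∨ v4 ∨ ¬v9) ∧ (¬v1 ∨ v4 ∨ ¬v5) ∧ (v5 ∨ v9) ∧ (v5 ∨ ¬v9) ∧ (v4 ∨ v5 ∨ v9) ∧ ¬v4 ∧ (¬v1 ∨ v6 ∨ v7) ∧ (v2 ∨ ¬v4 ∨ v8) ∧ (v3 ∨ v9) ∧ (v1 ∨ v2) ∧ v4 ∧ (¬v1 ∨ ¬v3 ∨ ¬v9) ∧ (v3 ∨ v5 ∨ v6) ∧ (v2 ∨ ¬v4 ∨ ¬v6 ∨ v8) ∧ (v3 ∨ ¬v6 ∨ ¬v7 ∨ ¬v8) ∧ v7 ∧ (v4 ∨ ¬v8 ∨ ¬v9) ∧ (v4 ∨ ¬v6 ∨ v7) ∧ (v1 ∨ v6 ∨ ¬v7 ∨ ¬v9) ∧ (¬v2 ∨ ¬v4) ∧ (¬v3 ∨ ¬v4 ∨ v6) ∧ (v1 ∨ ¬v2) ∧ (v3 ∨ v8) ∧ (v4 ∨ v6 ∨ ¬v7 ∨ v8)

Case v4 = True:
  Clause (¬v4) is falsified — contradiction.
Case v4 = False:
  Clause (v4) is falsified — contradiction.
Both cases fail, so the formula is unsatisfiable.

Unsatisfiable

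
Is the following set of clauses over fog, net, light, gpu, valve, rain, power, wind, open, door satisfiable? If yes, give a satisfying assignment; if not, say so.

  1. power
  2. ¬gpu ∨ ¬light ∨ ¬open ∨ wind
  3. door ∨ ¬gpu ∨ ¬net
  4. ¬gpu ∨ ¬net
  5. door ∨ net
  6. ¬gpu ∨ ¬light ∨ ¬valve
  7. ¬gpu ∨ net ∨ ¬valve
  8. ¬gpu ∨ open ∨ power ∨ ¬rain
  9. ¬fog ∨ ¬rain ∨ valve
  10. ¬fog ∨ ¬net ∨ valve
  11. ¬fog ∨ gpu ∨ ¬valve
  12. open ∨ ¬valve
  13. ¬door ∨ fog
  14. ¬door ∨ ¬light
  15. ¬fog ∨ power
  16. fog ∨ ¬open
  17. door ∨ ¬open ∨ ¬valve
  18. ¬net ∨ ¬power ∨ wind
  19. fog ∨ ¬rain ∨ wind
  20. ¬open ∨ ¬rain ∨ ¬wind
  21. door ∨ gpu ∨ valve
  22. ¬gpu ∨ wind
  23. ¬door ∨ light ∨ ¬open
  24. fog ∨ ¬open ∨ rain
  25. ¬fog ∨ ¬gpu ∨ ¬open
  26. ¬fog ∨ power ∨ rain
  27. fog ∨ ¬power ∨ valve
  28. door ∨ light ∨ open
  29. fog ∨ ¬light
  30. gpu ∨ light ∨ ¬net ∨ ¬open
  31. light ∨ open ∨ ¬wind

fog: True, net: False, light: False, gpu: False, valve: False, rain: False, power: True, wind: False, open: False, door: True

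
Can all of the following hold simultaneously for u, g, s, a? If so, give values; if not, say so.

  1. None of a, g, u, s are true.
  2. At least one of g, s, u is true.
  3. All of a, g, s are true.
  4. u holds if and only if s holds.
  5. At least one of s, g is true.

Unsatisfiable — no assignment works.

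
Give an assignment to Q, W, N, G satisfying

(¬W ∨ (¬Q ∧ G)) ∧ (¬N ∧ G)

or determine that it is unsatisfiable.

Q=T, W=F, N=F, G=T

  ¬W ∨ (¬Q ∧ G) = True
    ¬W = True
    ¬Q ∧ G = False
      ¬Q = False
  ¬N ∧ G = True
    ¬N = True
Both conjuncts True, so the formula holds.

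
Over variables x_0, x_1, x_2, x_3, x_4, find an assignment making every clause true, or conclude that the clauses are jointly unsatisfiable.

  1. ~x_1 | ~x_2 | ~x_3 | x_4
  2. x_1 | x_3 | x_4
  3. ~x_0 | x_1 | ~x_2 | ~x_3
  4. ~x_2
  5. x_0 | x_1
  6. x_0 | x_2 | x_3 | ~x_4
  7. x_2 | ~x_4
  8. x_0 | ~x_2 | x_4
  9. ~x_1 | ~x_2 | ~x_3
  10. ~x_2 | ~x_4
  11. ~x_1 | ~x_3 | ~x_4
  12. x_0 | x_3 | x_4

x_0 = True, x_1 = True, x_2 = False, x_3 = True, x_4 = False

Unit clause (~x_2) forces x_2 = False.
In (x_2 | ~x_4) only ~x_4 is left, so x_4 = False.
Set x_0 = True.
Set x_1 = True.
Set x_3 = True.
All clauses satisfied.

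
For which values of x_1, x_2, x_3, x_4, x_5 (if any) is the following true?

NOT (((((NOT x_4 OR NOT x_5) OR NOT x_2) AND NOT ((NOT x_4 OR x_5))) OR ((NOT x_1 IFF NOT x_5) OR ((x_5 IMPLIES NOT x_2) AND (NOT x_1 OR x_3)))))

x_1: True; x_2: True; x_3: False; x_4: False; x_5: False

  NOT (((((NOT x_4 OR NOT x_5) OR NOT x_2) AND NOT ((NOT x_4 OR x_5))) OR ((NOT x_1 IFF NOT x_5) OR ((x_5 IMPLIES NOT x_2) AND (NOT x_1 OR x_3))))) = True
    (((NOT x_4 OR NOT x_5) OR NOT x_2) AND NOT ((NOT x_4 OR x_5))) OR ((NOT x_1 IFF NOT x_5) OR ((x_5 IMPLIES NOT x_2) AND (NOT x_1 OR x_3))) = False
      ((NOT x_4 OR NOT x_5) OR NOT x_2) AND NOT ((NOT x_4 OR x_5)) = False
        (NOT x_4 OR NOT x_5) OR NOT x_2 = True
          NOT x_4 OR NOT x_5 = True
            NOT x_4 = True
            NOT x_5 = True
          NOT x_2 = False
        NOT ((NOT x_4 OR x_5)) = False
          NOT x_4 OR x_5 = True
            NOT x_4 = True
      (NOT x_1 IFF NOT x_5) OR ((x_5 IMPLIES NOT x_2) AND (NOT x_1 OR x_3)) = False
        NOT x_1 IFF NOT x_5 = False
          NOT x_1 = False
          NOT x_5 = True
        (x_5 IMPLIES NOT x_2) AND (NOT x_1 OR x_3) = False
          x_5 IMPLIES NOT x_2 = True
            NOT x_2 = False
          NOT x_1 OR x_3 = False
            NOT x_1 = False
The formula evaluates to True.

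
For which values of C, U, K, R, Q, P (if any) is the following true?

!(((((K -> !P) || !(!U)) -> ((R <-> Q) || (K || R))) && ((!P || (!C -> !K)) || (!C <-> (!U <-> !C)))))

C = True, U = True, K = False, R = False, Q = True, P = True

  !(((((K -> !P) || !(!U)) -> ((R <-> Q) || (K || R))) && ((!P || (!C -> !K)) || (!C <-> (!U <-> !C))))) = True
    (((K -> !P) || !(!U)) -> ((R <-> Q) || (K || R))) && ((!P || (!C -> !K)) || (!C <-> (!U <-> !C))) = False
      ((K -> !P) || !(!U)) -> ((R <-> Q) || (K || R)) = False
        (K -> !P) || !(!U) = True
          K -> !P = True
            !P = False
          !(!U) = True
            !U = False
        (R <-> Q) || (K || R) = False
          R <-> Q = False
          K || R = False
      (!P || (!C -> !K)) || (!C <-> (!U <-> !C)) = True
        !P || (!C -> !K) = True
          !P = False
          !C -> !K = True
            !C = False
            !K = True
        !C <-> (!U <-> !C) = False
          !C = False
          !U <-> !C = True
            !U = False
            !C = False
The formula evaluates to True.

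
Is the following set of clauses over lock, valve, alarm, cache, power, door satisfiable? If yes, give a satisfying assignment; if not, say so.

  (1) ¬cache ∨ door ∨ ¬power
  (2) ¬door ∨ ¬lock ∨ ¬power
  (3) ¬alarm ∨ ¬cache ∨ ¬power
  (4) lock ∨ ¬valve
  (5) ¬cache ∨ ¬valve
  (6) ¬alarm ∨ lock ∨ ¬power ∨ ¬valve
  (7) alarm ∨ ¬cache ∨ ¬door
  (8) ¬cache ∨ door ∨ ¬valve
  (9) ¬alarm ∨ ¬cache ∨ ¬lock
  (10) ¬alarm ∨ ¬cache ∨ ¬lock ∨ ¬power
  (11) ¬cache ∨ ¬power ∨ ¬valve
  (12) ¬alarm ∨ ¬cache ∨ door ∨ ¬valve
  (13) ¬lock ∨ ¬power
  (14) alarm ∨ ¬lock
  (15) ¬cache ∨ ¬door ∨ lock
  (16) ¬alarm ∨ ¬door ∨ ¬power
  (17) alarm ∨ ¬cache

lock=F; valve=F; alarm=F; cache=F; power=T; door=T

Set lock = False.
  then (lock ∨ ¬valve) forces valve = False.
Set alarm = False.
  then (alarm ∨ ¬cache) forces cache = False.
Set power = True.
Set door = True.
All clauses satisfied.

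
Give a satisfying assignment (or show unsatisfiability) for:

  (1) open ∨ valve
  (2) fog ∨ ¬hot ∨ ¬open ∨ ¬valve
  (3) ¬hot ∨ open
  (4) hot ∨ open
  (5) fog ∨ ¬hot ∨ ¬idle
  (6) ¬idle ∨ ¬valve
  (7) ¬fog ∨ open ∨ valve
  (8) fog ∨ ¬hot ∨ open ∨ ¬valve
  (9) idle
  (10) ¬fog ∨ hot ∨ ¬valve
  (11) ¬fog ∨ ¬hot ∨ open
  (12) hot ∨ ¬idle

open=T; hot=T; fog=T; idle=T; valve=F

Unit clause (idle) forces idle = True.
In (hot ∨ ¬idle) only hot is left, so hot = True.
In (¬hot ∨ open) only open is left, so open = True.
In (fog ∨ ¬hot ∨ ¬idle) only fog is left, so fog = True.
In (¬idle ∨ ¬valve) only ¬valve is left, so valve = False.
All clauses satisfied.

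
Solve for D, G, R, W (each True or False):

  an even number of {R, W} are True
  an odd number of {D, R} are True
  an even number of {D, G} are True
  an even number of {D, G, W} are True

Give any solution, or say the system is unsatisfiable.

D = True, G = True, R = False, W = False

{R, W}: 0 true → even ✓
{D, R}: 1 true → odd ✓
{D, G}: 2 true → even ✓
{D, G, W}: 2 true → even ✓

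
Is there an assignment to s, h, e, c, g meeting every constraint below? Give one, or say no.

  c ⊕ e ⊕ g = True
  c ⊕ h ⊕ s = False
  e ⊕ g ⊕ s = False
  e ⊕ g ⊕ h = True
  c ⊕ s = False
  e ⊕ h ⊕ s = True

UNSATISFIABLE

Adding constraints 1, 3, 5 mod 2: every variable appears an even number of times on the left, so the left side is 0.
But the right sides sum to 1 (mod 2). 0 ≠ 1 — the system is inconsistent.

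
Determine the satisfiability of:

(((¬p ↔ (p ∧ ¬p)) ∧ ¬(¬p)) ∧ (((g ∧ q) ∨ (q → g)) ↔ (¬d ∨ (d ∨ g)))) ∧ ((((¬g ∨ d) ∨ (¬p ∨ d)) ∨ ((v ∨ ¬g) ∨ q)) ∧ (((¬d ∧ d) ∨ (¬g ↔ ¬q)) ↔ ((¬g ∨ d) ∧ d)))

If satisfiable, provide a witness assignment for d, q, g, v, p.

d: True, q: False, g: False, v: True, p: True

  ((¬p ↔ (p ∧ ¬p)) ∧ ¬(¬p)) ∧ (((g ∧ q) ∨ (q → g)) ↔ (¬d ∨ (d ∨ g))) = True
    (¬p ↔ (p ∧ ¬p)) ∧ ¬(¬p) = True
      ¬p ↔ (p ∧ ¬p) = True
        ¬p = False
        p ∧ ¬p = False
          ¬p = False
      ¬(¬p) = True
        ¬p = False
    ((g ∧ q) ∨ (q → g)) ↔ (¬d ∨ (d ∨ g)) = True
      (g ∧ q) ∨ (q → g) = True
        g ∧ q = False
        q → g = True
      ¬d ∨ (d ∨ g) = True
        ¬d = False
        d ∨ g = True
  (((¬g ∨ d) ∨ (¬p ∨ d)) ∨ ((v ∨ ¬g) ∨ q)) ∧ (((¬d ∧ d) ∨ (¬g ↔ ¬q)) ↔ ((¬g ∨ d) ∧ d)) = True
    ((¬g ∨ d) ∨ (¬p ∨ d)) ∨ ((v ∨ ¬g) ∨ q) = True
      (¬g ∨ d) ∨ (¬p ∨ d) = True
        ¬g ∨ d = True
          ¬g = True
        ¬p ∨ d = True
          ¬p = False
      (v ∨ ¬g) ∨ q = True
        v ∨ ¬g = True
          ¬g = True
    ((¬d ∧ d) ∨ (¬g ↔ ¬q)) ↔ ((¬g ∨ d) ∧ d) = True
      (¬d ∧ d) ∨ (¬g ↔ ¬q) = True
        ¬d ∧ d = False
          ¬d = False
        ¬g ↔ ¬q = True
          ¬g = True
          ¬q = True
      (¬g ∨ d) ∧ d = True
        ¬g ∨ d = True
          ¬g = True
Both conjuncts True, so the formula holds.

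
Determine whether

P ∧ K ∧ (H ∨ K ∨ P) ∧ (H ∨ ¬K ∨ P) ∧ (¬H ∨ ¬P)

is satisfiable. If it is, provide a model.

Unit clause (P) forces P = True.
Unit clause (K) forces K = True.
In (¬H ∨ ¬P) only ¬H is left, so H = False.
All clauses satisfied.

P = True; K = True; H = False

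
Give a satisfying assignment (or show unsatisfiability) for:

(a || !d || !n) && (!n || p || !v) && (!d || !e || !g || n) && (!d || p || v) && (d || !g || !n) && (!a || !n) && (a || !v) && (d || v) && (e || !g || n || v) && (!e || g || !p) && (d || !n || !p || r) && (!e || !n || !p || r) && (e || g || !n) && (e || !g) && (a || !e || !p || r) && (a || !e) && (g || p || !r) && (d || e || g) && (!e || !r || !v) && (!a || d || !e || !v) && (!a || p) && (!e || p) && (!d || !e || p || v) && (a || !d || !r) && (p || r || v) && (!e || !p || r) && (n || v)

Set e = False.
  then (e || !g) forces g = False.
  then (d || e || g) forces d = True.
  then (e || g || !n) forces n = False.
  then (n || v) forces v = True.
  then (a || !v) forces a = True.
  then (!a || p) forces p = True.
Set r = False.
All clauses satisfied.

e = False; p = True; n = False; g = False; v = True; a = True; r = False; d = True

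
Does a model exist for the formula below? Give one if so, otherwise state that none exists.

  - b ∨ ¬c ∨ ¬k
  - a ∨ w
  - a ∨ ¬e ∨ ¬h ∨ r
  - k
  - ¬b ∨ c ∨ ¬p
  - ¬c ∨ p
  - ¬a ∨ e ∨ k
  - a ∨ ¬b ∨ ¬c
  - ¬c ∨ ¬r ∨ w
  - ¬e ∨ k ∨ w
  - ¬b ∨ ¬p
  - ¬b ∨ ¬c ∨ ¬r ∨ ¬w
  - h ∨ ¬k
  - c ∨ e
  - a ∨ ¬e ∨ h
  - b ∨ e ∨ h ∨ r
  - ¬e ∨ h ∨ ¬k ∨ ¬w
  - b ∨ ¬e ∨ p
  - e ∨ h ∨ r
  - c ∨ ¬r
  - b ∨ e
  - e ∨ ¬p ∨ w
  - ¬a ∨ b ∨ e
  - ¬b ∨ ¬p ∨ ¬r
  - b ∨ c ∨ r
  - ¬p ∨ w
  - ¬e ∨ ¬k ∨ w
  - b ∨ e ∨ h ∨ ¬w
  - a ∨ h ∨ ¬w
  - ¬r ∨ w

p = False, w = True, a = True, c = False, r = False, h = True, b = True, e = True, k = True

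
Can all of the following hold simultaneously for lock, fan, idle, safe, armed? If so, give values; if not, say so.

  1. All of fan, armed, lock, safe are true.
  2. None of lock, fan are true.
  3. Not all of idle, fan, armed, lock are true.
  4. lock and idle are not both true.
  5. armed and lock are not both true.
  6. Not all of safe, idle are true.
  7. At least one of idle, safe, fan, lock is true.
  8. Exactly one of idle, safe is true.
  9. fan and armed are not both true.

Case lock = True:
  Constraint (2) is violated (lock=T) — contradiction.
Case lock = False:
  Constraint (1) is violated (lock=F) — contradiction.
Both cases fail — unsatisfiable.

The formula is unsatisfiable.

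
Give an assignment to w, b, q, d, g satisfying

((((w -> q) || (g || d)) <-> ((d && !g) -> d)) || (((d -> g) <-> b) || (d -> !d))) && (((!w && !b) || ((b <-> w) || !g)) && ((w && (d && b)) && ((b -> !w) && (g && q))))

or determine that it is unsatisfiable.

The formula is unsatisfiable.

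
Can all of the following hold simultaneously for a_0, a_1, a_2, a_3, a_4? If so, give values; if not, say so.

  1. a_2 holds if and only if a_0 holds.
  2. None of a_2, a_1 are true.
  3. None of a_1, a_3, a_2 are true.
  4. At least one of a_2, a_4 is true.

a_0 = False, a_1 = False, a_2 = False, a_3 = False, a_4 = True

  (1) a_2=F, a_0=F — same ✓
  (2) {a_2, a_1}: 0 true — none ✓
  (3) {a_1, a_3, a_2}: 0 true — none ✓
  (4) {a_2, a_4}: 1 true — at least one ✓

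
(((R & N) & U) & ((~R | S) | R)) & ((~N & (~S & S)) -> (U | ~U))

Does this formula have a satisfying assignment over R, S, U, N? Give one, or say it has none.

R=T, S=F, U=T, N=T

  ((R & N) & U) & ((~R | S) | R) = True
    (R & N) & U = True
      R & N = True
    (~R | S) | R = True
      ~R | S = False
        ~R = False
  (~N & (~S & S)) -> (U | ~U) = True
    ~N & (~S & S) = False
      ~N = False
      ~S & S = False
        ~S = True
    U | ~U = True
      ~U = False
Both conjuncts True, so the formula holds.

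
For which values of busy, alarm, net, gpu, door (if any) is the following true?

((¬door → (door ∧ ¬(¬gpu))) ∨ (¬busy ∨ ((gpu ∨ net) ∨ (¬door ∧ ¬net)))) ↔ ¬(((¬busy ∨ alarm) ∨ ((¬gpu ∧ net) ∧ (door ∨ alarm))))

busy: True, alarm: False, net: False, gpu: True, door: False

  ((¬door → (door ∧ ¬(¬gpu))) ∨ (¬busy ∨ ((gpu ∨ net) ∨ (¬door ∧ ¬net)))) ↔ ¬(((¬busy ∨ alarm) ∨ ((¬gpu ∧ net) ∧ (door ∨ alarm)))) = True
    (¬door → (door ∧ ¬(¬gpu))) ∨ (¬busy ∨ ((gpu ∨ net) ∨ (¬door ∧ ¬net))) = True
      ¬door → (door ∧ ¬(¬gpu)) = False
        ¬door = True
        door ∧ ¬(¬gpu) = False
          ¬(¬gpu) = True
            ¬gpu = False
      ¬busy ∨ ((gpu ∨ net) ∨ (¬door ∧ ¬net)) = True
        ¬busy = False
        (gpu ∨ net) ∨ (¬door ∧ ¬net) = True
          gpu ∨ net = True
          ¬door ∧ ¬net = True
            ¬door = True
            ¬net = True
    ¬(((¬busy ∨ alarm) ∨ ((¬gpu ∧ net) ∧ (door ∨ alarm)))) = True
      (¬busy ∨ alarm) ∨ ((¬gpu ∧ net) ∧ (door ∨ alarm)) = False
        ¬busy ∨ alarm = False
          ¬busy = False
        (¬gpu ∧ net) ∧ (door ∨ alarm) = False
          ¬gpu ∧ net = False
            ¬gpu = False
          door ∨ alarm = False
The formula evaluates to True.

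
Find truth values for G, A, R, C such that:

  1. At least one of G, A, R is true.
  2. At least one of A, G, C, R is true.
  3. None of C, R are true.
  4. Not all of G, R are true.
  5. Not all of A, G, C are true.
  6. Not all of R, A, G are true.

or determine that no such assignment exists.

G = True, A = False, R = False, C = False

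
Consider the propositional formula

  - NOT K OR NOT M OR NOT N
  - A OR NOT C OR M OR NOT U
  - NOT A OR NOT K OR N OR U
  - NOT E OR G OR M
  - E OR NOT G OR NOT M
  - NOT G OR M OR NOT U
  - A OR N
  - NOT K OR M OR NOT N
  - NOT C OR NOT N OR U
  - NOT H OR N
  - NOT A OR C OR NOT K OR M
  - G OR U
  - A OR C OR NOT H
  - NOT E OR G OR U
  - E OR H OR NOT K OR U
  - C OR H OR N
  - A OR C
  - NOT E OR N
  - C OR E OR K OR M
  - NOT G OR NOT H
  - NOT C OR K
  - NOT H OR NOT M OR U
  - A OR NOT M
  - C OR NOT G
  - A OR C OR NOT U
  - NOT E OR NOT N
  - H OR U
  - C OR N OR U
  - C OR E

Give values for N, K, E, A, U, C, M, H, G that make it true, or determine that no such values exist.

Set N = False.
  then (A OR N) forces A = True.
  then (NOT H OR N) forces H = False.
  then (C OR H OR N) forces C = True.
  then (NOT E OR N) forces E = False.
  then (NOT C OR K) forces K = True.
  then (H OR U) forces U = True.
Set M = True.
  then (E OR NOT G OR NOT M) forces G = False.
All clauses satisfied.

N=F, K=T, E=F, A=T, U=T, C=T, M=T, H=F, G=F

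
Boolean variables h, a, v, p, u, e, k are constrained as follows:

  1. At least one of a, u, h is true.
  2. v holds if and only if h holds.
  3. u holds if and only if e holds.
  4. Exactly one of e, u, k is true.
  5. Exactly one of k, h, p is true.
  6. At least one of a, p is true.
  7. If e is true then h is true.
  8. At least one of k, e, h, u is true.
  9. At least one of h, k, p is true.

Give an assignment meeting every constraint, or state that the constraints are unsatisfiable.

h = False, a = True, v = False, p = False, u = False, e = False, k = True

  (1) {a, u, h}: 1 true — at least one ✓
  (2) v=F, h=F — same ✓
  (3) u=F, e=F — same ✓
  (4) {e, u, k}: 1 true — exactly one ✓
  (5) {k, h, p}: 1 true — exactly one ✓
  (6) {a, p}: 1 true — at least one ✓
  (7) e=F ⇒ h: vacuous ✓
  (8) {k, e, h, u}: 1 true — at least one ✓
  (9) {h, k, p}: 1 true — at least one ✓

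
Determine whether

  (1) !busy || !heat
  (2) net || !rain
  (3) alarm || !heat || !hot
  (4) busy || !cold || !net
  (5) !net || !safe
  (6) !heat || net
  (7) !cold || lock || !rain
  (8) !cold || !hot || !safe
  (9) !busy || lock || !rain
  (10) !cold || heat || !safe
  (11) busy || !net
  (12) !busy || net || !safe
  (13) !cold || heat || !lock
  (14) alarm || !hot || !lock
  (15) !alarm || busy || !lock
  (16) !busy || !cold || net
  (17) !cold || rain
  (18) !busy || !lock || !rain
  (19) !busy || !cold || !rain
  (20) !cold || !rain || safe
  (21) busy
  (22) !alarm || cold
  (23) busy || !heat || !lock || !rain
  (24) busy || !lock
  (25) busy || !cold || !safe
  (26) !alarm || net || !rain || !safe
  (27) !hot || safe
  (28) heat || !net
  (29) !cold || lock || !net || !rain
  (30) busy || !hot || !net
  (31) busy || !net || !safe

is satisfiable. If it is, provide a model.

Unit clause (busy) forces busy = True.
In (!busy || !heat) only !heat is left, so heat = False.
In (heat || !net) only !net is left, so net = False.
In (net || !rain) only !rain is left, so rain = False.
In (!busy || net || !safe) only !safe is left, so safe = False.
In (!busy || !cold || net) only !cold is left, so cold = False.
In (!alarm || cold) only !alarm is left, so alarm = False.
In (!hot || safe) only !hot is left, so hot = False.
Set lock = False.
All clauses satisfied.

safe = False, rain = False, lock = False, cold = False, alarm = False, hot = False, busy = True, heat = False, net = False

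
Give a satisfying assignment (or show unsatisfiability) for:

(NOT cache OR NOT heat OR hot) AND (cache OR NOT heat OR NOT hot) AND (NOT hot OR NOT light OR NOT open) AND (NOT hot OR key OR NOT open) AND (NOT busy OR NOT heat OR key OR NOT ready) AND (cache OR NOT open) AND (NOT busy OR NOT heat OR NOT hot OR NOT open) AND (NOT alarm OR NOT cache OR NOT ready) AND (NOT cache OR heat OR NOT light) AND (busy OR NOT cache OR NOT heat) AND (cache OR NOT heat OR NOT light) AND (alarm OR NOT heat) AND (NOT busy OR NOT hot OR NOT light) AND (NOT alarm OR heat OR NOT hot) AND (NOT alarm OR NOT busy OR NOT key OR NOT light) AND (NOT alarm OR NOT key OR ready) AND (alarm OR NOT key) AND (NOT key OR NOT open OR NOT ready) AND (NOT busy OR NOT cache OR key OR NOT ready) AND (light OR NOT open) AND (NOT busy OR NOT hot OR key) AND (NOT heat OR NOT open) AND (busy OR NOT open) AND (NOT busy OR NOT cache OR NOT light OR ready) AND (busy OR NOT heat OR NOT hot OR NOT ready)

ready = True; heat = False; cache = False; key = False; hot = False; light = True; busy = True; alarm = False; open = False

Set ready = True.
Set heat = False.
Set cache = False.
  then (cache OR NOT open) forces open = False.
Set key = False.
Set hot = False.
Set light = True.
Set busy = True.
Set alarm = False.
All clauses satisfied.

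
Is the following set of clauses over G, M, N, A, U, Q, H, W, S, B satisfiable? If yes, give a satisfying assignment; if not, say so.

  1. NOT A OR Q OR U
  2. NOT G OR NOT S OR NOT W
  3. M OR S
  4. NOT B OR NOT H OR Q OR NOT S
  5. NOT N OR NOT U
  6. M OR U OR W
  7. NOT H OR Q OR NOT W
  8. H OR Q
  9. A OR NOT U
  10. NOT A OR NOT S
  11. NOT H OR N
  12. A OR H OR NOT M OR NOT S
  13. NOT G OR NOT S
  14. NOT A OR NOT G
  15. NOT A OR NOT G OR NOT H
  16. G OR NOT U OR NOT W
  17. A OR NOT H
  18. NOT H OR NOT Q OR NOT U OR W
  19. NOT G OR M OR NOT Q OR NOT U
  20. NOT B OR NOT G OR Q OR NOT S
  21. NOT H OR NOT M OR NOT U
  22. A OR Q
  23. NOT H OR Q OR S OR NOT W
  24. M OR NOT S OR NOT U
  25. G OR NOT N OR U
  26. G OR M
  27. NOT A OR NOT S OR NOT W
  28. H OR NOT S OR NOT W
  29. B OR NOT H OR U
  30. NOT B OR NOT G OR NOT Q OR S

G: False; M: True; N: False; A: False; U: False; Q: True; H: False; W: False; S: False; B: False

Set G = False.
  then (G OR M) forces M = True.
Try N = True:
  (NOT N OR NOT U) forces U = False.
  clause (G OR NOT N OR U) is falsified — backtrack.
So N = False.
  then (NOT H OR N) forces H = False.
  then (H OR Q) forces Q = True.
Set A = False.
  then (A OR NOT U) forces U = False.
  then (A OR H OR NOT M OR NOT S) forces S = False.
Set W = False.
Set B = False.
All clauses satisfied.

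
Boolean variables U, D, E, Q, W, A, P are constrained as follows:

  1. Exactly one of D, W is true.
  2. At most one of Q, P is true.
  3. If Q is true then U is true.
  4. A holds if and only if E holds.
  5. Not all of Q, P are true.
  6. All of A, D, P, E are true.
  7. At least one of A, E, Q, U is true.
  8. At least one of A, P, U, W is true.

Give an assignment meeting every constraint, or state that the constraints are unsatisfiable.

U: True, D: True, E: True, Q: False, W: False, A: True, P: True

  (1) {D, W}: 1 true — exactly one ✓
  (2) {Q, P}: 1 true — at most one ✓
  (3) Q=F ⇒ U: vacuous ✓
  (4) A=T, E=T — same ✓
  (5) {Q, P}: 1/2 true — not all ✓
  (6) {A, D, P, E}: all 4 true ✓
  (7) {A, E, Q, U}: 3 true — at least one ✓
  (8) {A, P, U, W}: 3 true — at least one ✓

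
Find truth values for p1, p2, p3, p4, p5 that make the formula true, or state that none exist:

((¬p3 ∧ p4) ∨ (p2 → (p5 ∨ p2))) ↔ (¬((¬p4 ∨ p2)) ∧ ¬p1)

p1 = False, p2 = False, p3 = True, p4 = True, p5 = False

  ((¬p3 ∧ p4) ∨ (p2 → (p5 ∨ p2))) ↔ (¬((¬p4 ∨ p2)) ∧ ¬p1) = True
    (¬p3 ∧ p4) ∨ (p2 → (p5 ∨ p2)) = True
      ¬p3 ∧ p4 = False
        ¬p3 = False
      p2 → (p5 ∨ p2) = True
        p5 ∨ p2 = False
    ¬((¬p4 ∨ p2)) ∧ ¬p1 = True
      ¬((¬p4 ∨ p2)) = True
        ¬p4 ∨ p2 = False
          ¬p4 = False
      ¬p1 = True
The formula evaluates to True.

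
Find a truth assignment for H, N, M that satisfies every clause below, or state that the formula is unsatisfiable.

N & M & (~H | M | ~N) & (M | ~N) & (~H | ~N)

H=F; N=T; M=T

Unit clause (N) forces N = True.
Unit clause (M) forces M = True.
In (~H | ~N) only ~H is left, so H = False.
All clauses satisfied.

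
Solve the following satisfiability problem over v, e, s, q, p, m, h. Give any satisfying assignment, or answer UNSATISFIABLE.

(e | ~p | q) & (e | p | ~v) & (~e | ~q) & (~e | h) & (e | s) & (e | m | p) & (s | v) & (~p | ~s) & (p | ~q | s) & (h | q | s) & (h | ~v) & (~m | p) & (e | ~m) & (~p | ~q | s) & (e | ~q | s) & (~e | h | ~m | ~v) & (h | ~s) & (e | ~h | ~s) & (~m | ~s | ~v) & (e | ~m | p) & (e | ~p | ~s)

Set v = True.
  then (h | ~v) forces h = True.
Try e = False:
  (e | p | ~v) forces p = True.
  (e | ~p | q) forces q = True.
  (e | s) forces s = True.
  clause (~p | ~s) is falsified — backtrack.
So e = True.
  then (~e | ~q) forces q = False.
Set s = True.
  then (~p | ~s) forces p = False.
  then (~m | p) forces m = False.
All clauses satisfied.

v = True, e = True, s = True, q = False, p = False, m = False, h = True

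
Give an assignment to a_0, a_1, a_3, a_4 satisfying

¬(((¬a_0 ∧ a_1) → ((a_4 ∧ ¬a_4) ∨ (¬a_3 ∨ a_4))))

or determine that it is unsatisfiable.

a_0 = False, a_1 = True, a_3 = True, a_4 = False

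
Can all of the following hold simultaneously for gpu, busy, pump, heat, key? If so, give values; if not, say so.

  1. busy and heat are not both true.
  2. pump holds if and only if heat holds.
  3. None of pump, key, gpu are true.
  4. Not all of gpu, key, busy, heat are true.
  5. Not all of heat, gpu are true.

gpu: False, busy: False, pump: False, heat: False, key: False

  (1) busy=F, heat=F — not both ✓
  (2) pump=F, heat=F — same ✓
  (3) {pump, key, gpu}: 0 true — none ✓
  (4) {gpu, key, busy, heat}: 0/4 true — not all ✓
  (5) {heat, gpu}: 0/2 true — not all ✓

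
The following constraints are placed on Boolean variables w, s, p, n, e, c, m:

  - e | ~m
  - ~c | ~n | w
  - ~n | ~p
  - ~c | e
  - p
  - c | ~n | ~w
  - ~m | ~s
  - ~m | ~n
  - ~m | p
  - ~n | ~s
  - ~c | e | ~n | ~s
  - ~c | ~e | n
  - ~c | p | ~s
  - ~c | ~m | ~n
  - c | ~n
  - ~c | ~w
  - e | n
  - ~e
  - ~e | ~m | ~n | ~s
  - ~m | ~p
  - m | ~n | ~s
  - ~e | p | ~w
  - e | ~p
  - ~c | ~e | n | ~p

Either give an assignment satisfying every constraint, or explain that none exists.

Unsatisfiable — no assignment works.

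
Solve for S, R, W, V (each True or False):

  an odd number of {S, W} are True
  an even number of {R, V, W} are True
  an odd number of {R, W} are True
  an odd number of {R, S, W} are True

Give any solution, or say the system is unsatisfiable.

S: False, R: False, W: True, V: True

{S, W}: 1 true → odd ✓
{R, V, W}: 2 true → even ✓
{R, W}: 1 true → odd ✓
{R, S, W}: 1 true → odd ✓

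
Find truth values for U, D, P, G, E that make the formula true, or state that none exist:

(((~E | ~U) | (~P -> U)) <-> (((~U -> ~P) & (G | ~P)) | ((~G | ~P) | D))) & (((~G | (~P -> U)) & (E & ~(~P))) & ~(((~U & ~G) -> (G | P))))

The formula is unsatisfiable.

Case P = True: the conjunct ~(((~U & ~G) -> (G | P))) becomes ~(((~U & ~G) -> True)) = False.
Case P = False: the conjunct ~(~P) becomes ~(~False) = False.
Both cases fail — unsatisfiable.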